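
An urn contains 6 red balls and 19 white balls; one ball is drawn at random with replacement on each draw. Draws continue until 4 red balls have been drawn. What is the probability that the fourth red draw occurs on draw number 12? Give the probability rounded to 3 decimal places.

0.061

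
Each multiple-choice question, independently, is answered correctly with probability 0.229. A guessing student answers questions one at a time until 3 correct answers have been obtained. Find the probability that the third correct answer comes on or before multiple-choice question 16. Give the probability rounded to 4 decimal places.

Finishing within 16 multiple-choice questions ⇔ at least 3 successes in the first 16. With X ~ Binomial(16, 0.229), P(Y ≤ 16) = 1 − P(X ≤ 2).
  k=0: C(16,0)·0.229^0·0.771^16 = 0.015591
  k=1: C(16,1)·0.229^1·0.771^15 = 0.074092
  k=2: C(16,2)·0.229^2·0.771^14 = 0.165049
1 − 0.254732 = 0.745268

0.7453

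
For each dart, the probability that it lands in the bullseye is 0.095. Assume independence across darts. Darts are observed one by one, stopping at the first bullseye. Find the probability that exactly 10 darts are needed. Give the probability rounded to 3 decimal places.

Geometric (trials to first success), p = 0.095.
P(Y = 10) = (1−p)^9 · p = 0.40723 · 0.095 = 0.03869

0.039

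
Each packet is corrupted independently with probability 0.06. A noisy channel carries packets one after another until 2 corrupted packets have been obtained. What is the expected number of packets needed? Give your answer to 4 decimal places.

Y = total packets until the second success; negative binomial with r=2, p=0.06.
E[Y] = r / p = 2 / 0.06 = 33.333333

33.3333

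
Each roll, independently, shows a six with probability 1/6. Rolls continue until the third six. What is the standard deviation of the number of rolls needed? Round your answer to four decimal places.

Y = total rolls until the third success; negative binomial with r=3, p=0.166667.
SD(Y) = √[r(1−p)/p²] = √(90.000000) = 9.486833

9.4868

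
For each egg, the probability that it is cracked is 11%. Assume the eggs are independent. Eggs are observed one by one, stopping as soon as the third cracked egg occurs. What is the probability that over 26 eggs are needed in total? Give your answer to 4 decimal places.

Needing more than 26 eggs ⇔ fewer than 3 successes in the first 26. With X ~ Binomial(26, 0.11), P(Y > 26) = P(X ≤ 2).
  k=0: C(26,0)·0.11^0·0.89^26 = 0.048321
  k=1: C(26,1)·0.11^1·0.89^25 = 0.155280
  k=2: C(26,2)·0.11^2·0.89^24 = 0.239899
P(X ≤ 2) = 0.443501

0.4435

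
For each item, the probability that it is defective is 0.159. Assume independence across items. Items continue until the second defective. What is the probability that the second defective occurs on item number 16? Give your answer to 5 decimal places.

0.03358

Y = trial on which the second success occurs; negative binomial, r=2, p=0.159.
P(Y=16) = C(15,1) · p^2 · (1−p)^14
= 15 · 0.025281 · 0.088541 = 0.0335760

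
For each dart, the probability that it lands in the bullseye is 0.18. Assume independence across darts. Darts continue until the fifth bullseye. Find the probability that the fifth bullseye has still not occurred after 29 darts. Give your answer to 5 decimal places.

0.38230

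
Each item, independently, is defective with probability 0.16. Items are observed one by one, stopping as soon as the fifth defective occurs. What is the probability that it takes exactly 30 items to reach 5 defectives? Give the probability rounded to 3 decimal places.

0.032

Y = trial on which the fifth success occurs; negative binomial, r=5, p=0.16.
P(Y=30) = C(29,4) · p^5 · (1−p)^25
= 23751 · 0.00010486 · 0.012793 = 0.03186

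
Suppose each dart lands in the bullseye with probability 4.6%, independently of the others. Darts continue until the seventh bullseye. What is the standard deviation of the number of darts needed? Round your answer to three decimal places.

56.178

Y = total darts until the seventh success; negative binomial with r=7, p=0.046.
SD(Y) = √[r(1−p)/p²] = √(3155.95463) = 56.17788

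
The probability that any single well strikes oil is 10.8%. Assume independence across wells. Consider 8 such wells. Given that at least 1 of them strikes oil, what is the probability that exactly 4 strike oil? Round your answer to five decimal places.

0.01006

X ~ Binomial(8, 0.108). Want P(X=4 | X≥1) = P(X=4) / P(X≥1).
P(X=4) = C(8,4)·0.108^4·0.892^4 = 0.0060291
P(X≥1) = 1 − 0.4007918 = 0.5992082
Ratio = 0.0060291 / 0.5992082 = 0.0100618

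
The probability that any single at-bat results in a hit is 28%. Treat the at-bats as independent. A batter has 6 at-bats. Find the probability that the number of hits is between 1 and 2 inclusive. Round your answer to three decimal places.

X ~ Binomial(6, 0.28); P(1 ≤ X ≤ 2) = Σ C(6,k) p^k (1−p)^(6−k) over k:
  k=1: C(6,1)·0.28^1·0.72^5 = 0.32507
  k=2: C(6,2)·0.28^2·0.72^4 = 0.31604
Total = 0.64110

0.641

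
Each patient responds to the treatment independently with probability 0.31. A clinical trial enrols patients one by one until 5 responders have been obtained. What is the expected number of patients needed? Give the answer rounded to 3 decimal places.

16.129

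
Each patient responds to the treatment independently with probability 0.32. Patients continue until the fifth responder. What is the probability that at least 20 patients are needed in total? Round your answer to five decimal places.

0.22270

Needing more than 19 patients ⇔ fewer than 5 successes in the first 19. With X ~ Binomial(19, 0.32), P(Y > 19) = P(X ≤ 4).
  k=0: C(19,0)·0.32^0·0.68^19 = 0.0006572
  k=1: C(19,1)·0.32^1·0.68^18 = 0.0058758
  k=2: C(19,2)·0.32^2·0.68^17 = 0.0248856
  k=3: C(19,3)·0.32^3·0.68^16 = 0.0663615
  k=4: C(19,4)·0.32^4·0.68^15 = 0.1249158
P(X ≤ 4) = 0.2226958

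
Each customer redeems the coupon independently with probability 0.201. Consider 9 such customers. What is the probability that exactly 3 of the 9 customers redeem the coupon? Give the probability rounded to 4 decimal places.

X ~ Binomial(n=9, p=0.201).
P(X=3) = C(9,3) · p^3 · (1−p)^6
= 84 · 0.0081206 · 0.26018 = 0.177479

0.1775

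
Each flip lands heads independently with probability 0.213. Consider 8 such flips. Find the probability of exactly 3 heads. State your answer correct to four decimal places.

0.1634

X ~ Binomial(n=8, p=0.213).
P(X=3) = C(8,3) · p^3 · (1−p)^5
= 56 · 0.0096636 · 0.30191 = 0.163381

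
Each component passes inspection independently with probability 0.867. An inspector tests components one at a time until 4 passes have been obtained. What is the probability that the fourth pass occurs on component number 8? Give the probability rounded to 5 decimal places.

Y = trial on which the fourth success occurs; negative binomial, r=4, p=0.867.
P(Y=8) = C(7,3) · p^4 · (1−p)^4
= 35 · 0.56504 · 0.0003129 = 0.0061880

0.00619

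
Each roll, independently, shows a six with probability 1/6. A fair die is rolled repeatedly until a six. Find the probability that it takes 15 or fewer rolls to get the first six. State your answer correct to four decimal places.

0.9351

Y = number of rolls to the first success; geometric, p = 0.166667.
P(Y ≤ 15) = 1 − (1−p)^15 = 1 − 0.064905 = 0.935095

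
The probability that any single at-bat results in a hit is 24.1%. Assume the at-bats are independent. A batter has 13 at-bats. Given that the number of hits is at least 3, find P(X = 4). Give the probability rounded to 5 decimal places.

X ~ Binomial(13, 0.241). Want P(X=4 | X≥3) = P(X=4) / P(X≥3).
P(X=4) = C(13,4)·0.241^4·0.759^9 = 0.2016277
P(X≥3) = 1 − 0.0277423 − 0.1145148 − 0.2181666 = 0.6395763
Ratio = 0.2016277 / 0.6395763 = 0.3152520

0.31525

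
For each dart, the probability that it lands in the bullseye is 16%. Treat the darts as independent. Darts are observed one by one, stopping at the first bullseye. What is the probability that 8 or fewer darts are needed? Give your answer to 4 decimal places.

Y = number of darts to the first success; geometric, p = 0.16.
P(Y ≤ 8) = 1 − (1−p)^8 = 1 − 0.247876 = 0.752124

0.7521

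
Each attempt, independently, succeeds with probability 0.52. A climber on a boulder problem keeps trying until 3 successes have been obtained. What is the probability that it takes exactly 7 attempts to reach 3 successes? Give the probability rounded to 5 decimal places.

Y = trial on which the third success occurs; negative binomial, r=3, p=0.52.
P(Y=7) = C(6,2) · p^3 · (1−p)^4
= 15 · 0.14061 · 0.053084 = 0.1119609

0.11196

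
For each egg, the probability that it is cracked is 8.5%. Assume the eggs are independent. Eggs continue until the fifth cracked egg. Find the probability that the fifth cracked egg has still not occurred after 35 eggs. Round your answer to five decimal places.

Needing more than 35 eggs ⇔ fewer than 5 successes in the first 35. With X ~ Binomial(35, 0.085), P(Y > 35) = P(X ≤ 4).
  k=0: C(35,0)·0.085^0·0.915^35 = 0.0446414
  k=1: C(35,1)·0.085^1·0.915^34 = 0.1451457
  k=2: C(35,2)·0.085^2·0.915^33 = 0.2292192
  k=3: C(35,3)·0.085^3·0.915^32 = 0.2342294
  k=4: C(35,4)·0.085^4·0.915^31 = 0.1740721
P(X ≤ 4) = 0.8273079

0.82731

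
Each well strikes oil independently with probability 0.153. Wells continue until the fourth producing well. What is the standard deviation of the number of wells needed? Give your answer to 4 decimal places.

Y = total wells until the fourth success; negative binomial with r=4, p=0.153.
SD(Y) = √[r(1−p)/p²] = √(144.730659) = 12.030406

12.0304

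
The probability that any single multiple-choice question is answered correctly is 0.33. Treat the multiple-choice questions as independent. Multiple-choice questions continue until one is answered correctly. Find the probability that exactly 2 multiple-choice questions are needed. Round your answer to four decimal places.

Geometric (trials to first success), p = 0.33.
P(Y = 2) = (1−p)^1 · p = 0.67 · 0.33 = 0.221100

0.2211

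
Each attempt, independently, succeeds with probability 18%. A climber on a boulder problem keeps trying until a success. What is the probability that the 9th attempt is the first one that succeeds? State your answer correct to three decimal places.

Geometric (trials to first success), p = 0.18.
P(Y = 9) = (1−p)^8 · p = 0.20441 · 0.18 = 0.03679

0.037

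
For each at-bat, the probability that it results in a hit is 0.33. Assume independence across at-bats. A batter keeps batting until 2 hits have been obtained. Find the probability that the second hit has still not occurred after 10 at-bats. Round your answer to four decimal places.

0.1080

Needing more than 10 at-bats ⇔ fewer than 2 successes in the first 10. With X ~ Binomial(10, 0.33), P(Y > 10) = P(X ≤ 1).
  k=0: C(10,0)·0.33^0·0.67^10 = 0.018228
  k=1: C(10,1)·0.33^1·0.67^9 = 0.089782
P(X ≤ 1) = 0.108010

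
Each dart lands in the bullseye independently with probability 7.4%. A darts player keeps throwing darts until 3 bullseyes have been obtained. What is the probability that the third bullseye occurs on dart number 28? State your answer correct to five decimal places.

Y = trial on which the third success occurs; negative binomial, r=3, p=0.074.
P(Y=28) = C(27,2) · p^3 · (1−p)^25
= 351 · 0.00040522 · 0.14631 = 0.0208102

0.02081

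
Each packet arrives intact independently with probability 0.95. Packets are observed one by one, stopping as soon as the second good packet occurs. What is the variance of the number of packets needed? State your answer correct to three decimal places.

Y = total packets until the second success; negative binomial with r=2, p=0.95.
Var(Y) = r(1−p)/p² = 2·0.05 / 0.95² = 0.11080

0.111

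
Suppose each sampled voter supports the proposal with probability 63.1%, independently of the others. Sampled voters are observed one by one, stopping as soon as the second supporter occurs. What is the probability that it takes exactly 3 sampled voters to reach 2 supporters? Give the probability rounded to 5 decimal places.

0.29384

Y = trial on which the second success occurs; negative binomial, r=2, p=0.631.
P(Y=3) = C(2,1) · p^2 · (1−p)^1
= 2 · 0.39816 · 0.369 = 0.2938428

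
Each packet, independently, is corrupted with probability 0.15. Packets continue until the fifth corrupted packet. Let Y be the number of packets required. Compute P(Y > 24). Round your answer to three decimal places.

0.713

Needing more than 24 packets ⇔ fewer than 5 successes in the first 24. With X ~ Binomial(24, 0.15), P(Y > 24) = P(X ≤ 4).
  k=0: C(24,0)·0.15^0·0.85^24 = 0.02023
  k=1: C(24,1)·0.15^1·0.85^23 = 0.08569
  k=2: C(24,2)·0.15^2·0.85^22 = 0.17390
  k=3: C(24,3)·0.15^3·0.85^21 = 0.22505
  k=4: C(24,4)·0.15^4·0.85^20 = 0.20850
P(X ≤ 4) = 0.71338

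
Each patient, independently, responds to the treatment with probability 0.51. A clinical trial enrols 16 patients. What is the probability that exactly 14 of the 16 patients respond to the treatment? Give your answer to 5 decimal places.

X ~ Binomial(n=16, p=0.51).
P(X=14) = C(16,14) · p^14 · (1−p)^2
= 120 · 8.0535e-05 · 0.2401 = 0.0023204

0.00232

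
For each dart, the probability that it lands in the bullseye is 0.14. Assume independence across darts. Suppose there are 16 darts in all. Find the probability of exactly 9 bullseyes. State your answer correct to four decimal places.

0.0001

X ~ Binomial(n=16, p=0.14).
P(X=9) = C(16,9) · p^9 · (1−p)^7
= 11440 · 2.0661e-08 · 0.34793 = 0.000082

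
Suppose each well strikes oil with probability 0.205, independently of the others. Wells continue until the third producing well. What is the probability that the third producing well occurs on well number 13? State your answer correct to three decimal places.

Y = trial on which the third success occurs; negative binomial, r=3, p=0.205.
P(Y=13) = C(12,2) · p^3 · (1−p)^10
= 66 · 0.0086151 · 0.10085 = 0.05734

0.057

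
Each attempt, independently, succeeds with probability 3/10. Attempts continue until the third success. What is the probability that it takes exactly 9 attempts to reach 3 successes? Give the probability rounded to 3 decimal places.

Y = trial on which the third success occurs; negative binomial, r=3, p=0.30.
P(Y=9) = C(8,2) · p^3 · (1−p)^6
= 28 · 0.027 · 0.11765 = 0.08894

0.089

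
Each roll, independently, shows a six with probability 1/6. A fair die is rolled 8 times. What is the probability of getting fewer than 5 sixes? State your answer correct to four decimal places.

0.9954

X ~ Binomial(8, 0.166667); P(X ≤ 4) = Σ C(8,k) p^k (1−p)^(8−k) over k:
  k=0: C(8,0)·0.166667^0·0.833333^8 = 0.232568
  k=1: C(8,1)·0.166667^1·0.833333^7 = 0.372109
  k=2: C(8,2)·0.166667^2·0.833333^6 = 0.260476
  k=3: C(8,3)·0.166667^3·0.833333^5 = 0.104190
  k=4: C(8,4)·0.166667^4·0.833333^4 = 0.026048
Total = 0.995391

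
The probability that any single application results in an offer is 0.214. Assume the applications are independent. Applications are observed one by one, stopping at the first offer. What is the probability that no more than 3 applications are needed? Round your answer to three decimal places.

0.514

Y = number of applications to the first success; geometric, p = 0.214.
P(Y ≤ 3) = 1 − (1−p)^3 = 1 − 0.48559 = 0.51441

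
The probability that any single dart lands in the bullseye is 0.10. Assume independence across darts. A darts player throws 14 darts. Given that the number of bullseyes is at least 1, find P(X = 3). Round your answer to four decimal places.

0.1481

X ~ Binomial(14, 0.10). Want P(X=3 | X≥1) = P(X=3) / P(X≥1).
P(X=3) = C(14,3)·0.10^3·0.90^11 = 0.114227
P(X≥1) = 1 − 0.228768 = 0.771232
Ratio = 0.114227 / 0.771232 = 0.148110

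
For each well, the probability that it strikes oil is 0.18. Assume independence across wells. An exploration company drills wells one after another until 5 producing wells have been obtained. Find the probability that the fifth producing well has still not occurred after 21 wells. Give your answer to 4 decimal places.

Needing more than 21 wells ⇔ fewer than 5 successes in the first 21. With X ~ Binomial(21, 0.18), P(Y > 21) = P(X ≤ 4).
  k=0: C(21,0)·0.18^0·0.82^21 = 0.015491
  k=1: C(21,1)·0.18^1·0.82^20 = 0.071412
  k=2: C(21,2)·0.18^2·0.82^19 = 0.156757
  k=3: C(21,3)·0.18^3·0.82^18 = 0.217931
  k=4: C(21,4)·0.18^4·0.82^17 = 0.215273
P(X ≤ 4) = 0.676864

0.6769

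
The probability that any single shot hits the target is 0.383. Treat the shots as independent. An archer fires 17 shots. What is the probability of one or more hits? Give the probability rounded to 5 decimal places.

P(at least one) = 1 − P(none) = 1 − (1 − 0.383)^17
= 1 − 0.0002722 = 0.9997278

0.99973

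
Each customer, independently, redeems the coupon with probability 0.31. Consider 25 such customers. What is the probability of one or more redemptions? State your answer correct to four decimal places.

P(at least one) = 1 − P(none) = 1 − (1 − 0.31)^25
= 1 − 0.000094 = 0.999906

0.9999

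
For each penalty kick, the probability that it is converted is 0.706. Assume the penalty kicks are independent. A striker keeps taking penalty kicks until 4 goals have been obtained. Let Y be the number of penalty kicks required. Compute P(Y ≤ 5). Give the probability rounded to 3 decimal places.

0.541

Finishing within 5 penalty kicks ⇔ at least 4 successes in the first 5. With X ~ Binomial(5, 0.706), P(Y ≤ 5) = 1 − P(X ≤ 3).
  k=0: C(5,0)·0.706^0·0.294^5 = 0.00220
  k=1: C(5,1)·0.706^1·0.294^4 = 0.02637
  k=2: C(5,2)·0.706^2·0.294^3 = 0.12666
  k=3: C(5,3)·0.706^3·0.294^2 = 0.30416
1 − 0.45940 = 0.54060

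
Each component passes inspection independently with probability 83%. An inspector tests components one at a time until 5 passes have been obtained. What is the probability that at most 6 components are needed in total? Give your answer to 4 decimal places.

0.7287

Finishing within 6 components ⇔ at least 5 successes in the first 6. With X ~ Binomial(6, 0.83), P(Y ≤ 6) = 1 − P(X ≤ 4).
  k=0: C(6,0)·0.83^0·0.17^6 = 0.000024
  k=1: C(6,1)·0.83^1·0.17^5 = 0.000707
  k=2: C(6,2)·0.83^2·0.17^4 = 0.008631
  k=3: C(6,3)·0.83^3·0.17^3 = 0.056184
  k=4: C(6,4)·0.83^4·0.17^2 = 0.205732
1 − 0.271277 = 0.728723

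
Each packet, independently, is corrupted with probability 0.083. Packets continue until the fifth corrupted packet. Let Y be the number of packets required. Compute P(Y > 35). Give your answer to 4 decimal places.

0.8389

Needing more than 35 packets ⇔ fewer than 5 successes in the first 35. With X ~ Binomial(35, 0.083), P(Y > 35) = P(X ≤ 4).
  k=0: C(35,0)·0.083^0·0.917^35 = 0.048187
  k=1: C(35,1)·0.083^1·0.917^34 = 0.152652
  k=2: C(35,2)·0.083^2·0.917^33 = 0.234888
  k=3: C(35,3)·0.083^3·0.917^32 = 0.233864
  k=4: C(35,4)·0.083^4·0.917^31 = 0.169341
P(X ≤ 4) = 0.838932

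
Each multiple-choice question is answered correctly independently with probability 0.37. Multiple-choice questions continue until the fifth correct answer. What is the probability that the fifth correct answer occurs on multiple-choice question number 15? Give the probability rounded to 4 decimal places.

Y = trial on which the fifth success occurs; negative binomial, r=5, p=0.37.
P(Y=15) = C(14,4) · p^5 · (1−p)^10
= 1001 · 0.0069344 · 0.0098493 = 0.068367

0.0684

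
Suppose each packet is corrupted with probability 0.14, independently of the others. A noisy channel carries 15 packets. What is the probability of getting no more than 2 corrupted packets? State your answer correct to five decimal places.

X ~ Binomial(15, 0.14); P(X ≤ 2) = Σ C(15,k) p^k (1−p)^(15−k) over k:
  k=0: C(15,0)·0.14^0·0.86^15 = 0.1041062
  k=1: C(15,1)·0.14^1·0.86^14 = 0.2542129
  k=2: C(15,2)·0.14^2·0.86^13 = 0.2896845
Total = 0.6480036

0.64800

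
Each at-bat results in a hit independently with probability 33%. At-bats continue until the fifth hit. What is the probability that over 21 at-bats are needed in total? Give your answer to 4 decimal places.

Needing more than 21 at-bats ⇔ fewer than 5 successes in the first 21. With X ~ Binomial(21, 0.33), P(Y > 21) = P(X ≤ 4).
  k=0: C(21,0)·0.33^0·0.67^21 = 0.000223
  k=1: C(21,1)·0.33^1·0.67^20 = 0.002303
  k=2: C(21,2)·0.33^2·0.67^19 = 0.011341
  k=3: C(21,3)·0.33^3·0.67^18 = 0.035379
  k=4: C(21,4)·0.33^4·0.67^17 = 0.078414
P(X ≤ 4) = 0.127659

0.1277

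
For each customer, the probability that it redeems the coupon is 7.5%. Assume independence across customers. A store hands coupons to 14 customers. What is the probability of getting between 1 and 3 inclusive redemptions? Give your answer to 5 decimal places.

X ~ Binomial(14, 0.075); P(1 ≤ X ≤ 3) = Σ C(14,k) p^k (1−p)^(14−k) over k:
  k=1: C(14,1)·0.075^1·0.925^13 = 0.3810937
  k=2: C(14,2)·0.075^2·0.925^12 = 0.2008467
  k=3: C(14,3)·0.075^3·0.925^11 = 0.0651395
Total = 0.6470799

0.64708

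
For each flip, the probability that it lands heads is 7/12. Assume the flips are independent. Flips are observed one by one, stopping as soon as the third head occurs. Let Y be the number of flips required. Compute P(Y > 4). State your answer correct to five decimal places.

Needing more than 4 flips ⇔ fewer than 3 successes in the first 4. With X ~ Binomial(4, 0.583333), P(Y > 4) = P(X ≤ 2).
  k=0: C(4,0)·0.583333^0·0.416667^4 = 0.0301408
  k=1: C(4,1)·0.583333^1·0.416667^3 = 0.1687886
  k=2: C(4,2)·0.583333^2·0.416667^2 = 0.3544560
P(X ≤ 2) = 0.5533854

0.55339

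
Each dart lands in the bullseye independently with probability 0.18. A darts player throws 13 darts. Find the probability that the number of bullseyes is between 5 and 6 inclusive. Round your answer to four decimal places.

X ~ Binomial(13, 0.18); P(5 ≤ X ≤ 6) = Σ C(13,k) p^k (1−p)^(13−k) over k:
  k=5: C(13,5)·0.18^5·0.82^8 = 0.049711
  k=6: C(13,6)·0.18^6·0.82^7 = 0.014550
Total = 0.064260

0.0643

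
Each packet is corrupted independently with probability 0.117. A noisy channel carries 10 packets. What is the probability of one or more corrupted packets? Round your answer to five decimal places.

P(at least one) = 1 − P(none) = 1 − (1 − 0.117)^10
= 1 − 0.2881423 = 0.7118577

0.71186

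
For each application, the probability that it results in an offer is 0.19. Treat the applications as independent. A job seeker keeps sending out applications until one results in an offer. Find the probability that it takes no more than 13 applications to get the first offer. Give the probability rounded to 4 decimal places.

Y = number of applications to the first success; geometric, p = 0.19.
P(Y ≤ 13) = 1 − (1−p)^13 = 1 − 0.064611 = 0.935389

0.9354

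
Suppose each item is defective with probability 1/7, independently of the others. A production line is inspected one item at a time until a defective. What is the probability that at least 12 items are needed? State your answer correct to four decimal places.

0.1835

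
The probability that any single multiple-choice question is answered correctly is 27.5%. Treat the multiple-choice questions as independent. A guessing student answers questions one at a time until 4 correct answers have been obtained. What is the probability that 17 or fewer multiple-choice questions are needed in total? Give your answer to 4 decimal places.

0.7291

Finishing within 17 multiple-choice questions ⇔ at least 4 successes in the first 17. With X ~ Binomial(17, 0.275), P(Y ≤ 17) = 1 − P(X ≤ 3).
  k=0: C(17,0)·0.275^0·0.725^17 = 0.004224
  k=1: C(17,1)·0.275^1·0.725^16 = 0.027239
  k=2: C(17,2)·0.275^2·0.725^15 = 0.082656
  k=3: C(17,3)·0.275^3·0.725^14 = 0.156761
1 − 0.270881 = 0.729119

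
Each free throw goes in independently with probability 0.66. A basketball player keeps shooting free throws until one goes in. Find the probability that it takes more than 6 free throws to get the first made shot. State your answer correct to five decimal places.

Y = number of free throws to the first success; geometric, p = 0.66.
P(Y > 6) = P(first 6 all fail) = (1−p)^6 = 0.0015448

0.00154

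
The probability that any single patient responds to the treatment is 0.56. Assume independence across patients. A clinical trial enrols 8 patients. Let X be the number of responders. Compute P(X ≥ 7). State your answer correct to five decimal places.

X ~ Binomial(8, 0.56); P(X ≥ 7) = Σ C(8,k) p^k (1−p)^(8−k) over k:
  k=7: C(8,7)·0.56^7·0.44^1 = 0.0607937
  k=8: C(8,8)·0.56^8·0.44^0 = 0.0096717
Total = 0.0704655

0.07047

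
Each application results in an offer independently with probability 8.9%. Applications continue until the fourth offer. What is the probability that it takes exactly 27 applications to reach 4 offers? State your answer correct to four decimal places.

0.0191

Y = trial on which the fourth success occurs; negative binomial, r=4, p=0.089.
P(Y=27) = C(26,3) · p^4 · (1−p)^23
= 2600 · 6.2742e-05 · 0.1172 = 0.019119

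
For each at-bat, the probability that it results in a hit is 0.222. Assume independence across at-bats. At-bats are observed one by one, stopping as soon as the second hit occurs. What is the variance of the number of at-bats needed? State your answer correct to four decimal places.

31.5721

Y = total at-bats until the second success; negative binomial with r=2, p=0.222.
Var(Y) = r(1−p)/p² = 2·0.778 / 0.222² = 31.572113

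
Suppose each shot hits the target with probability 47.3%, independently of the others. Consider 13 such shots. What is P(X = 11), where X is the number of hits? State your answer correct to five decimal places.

X ~ Binomial(n=13, p=0.473).
P(X=11) = C(13,11) · p^11 · (1−p)^2
= 78 · 0.00026514 · 0.27773 = 0.0057437

0.00574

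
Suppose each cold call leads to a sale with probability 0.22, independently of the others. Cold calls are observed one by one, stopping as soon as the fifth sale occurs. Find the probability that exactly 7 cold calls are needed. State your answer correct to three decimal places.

0.005

Y = trial on which the fifth success occurs; negative binomial, r=5, p=0.22.
P(Y=7) = C(6,4) · p^5 · (1−p)^2
= 15 · 0.00051536 · 0.6084 = 0.00470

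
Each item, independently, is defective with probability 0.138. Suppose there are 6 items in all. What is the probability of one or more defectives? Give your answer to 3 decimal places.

P(at least one) = 1 − P(none) = 1 − (1 − 0.138)^6
= 1 − 0.41025 = 0.58975

0.590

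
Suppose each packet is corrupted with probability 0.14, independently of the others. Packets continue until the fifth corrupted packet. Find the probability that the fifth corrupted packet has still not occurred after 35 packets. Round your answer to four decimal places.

Needing more than 35 packets ⇔ fewer than 5 successes in the first 35. With X ~ Binomial(35, 0.14), P(Y > 35) = P(X ≤ 4).
  k=0: C(35,0)·0.14^0·0.86^35 = 0.005099
  k=1: C(35,1)·0.14^1·0.86^34 = 0.029050
  k=2: C(35,2)·0.14^2·0.86^33 = 0.080394
  k=3: C(35,3)·0.14^3·0.86^32 = 0.143961
  k=4: C(35,4)·0.14^4·0.86^31 = 0.187484
P(X ≤ 4) = 0.445987

0.4460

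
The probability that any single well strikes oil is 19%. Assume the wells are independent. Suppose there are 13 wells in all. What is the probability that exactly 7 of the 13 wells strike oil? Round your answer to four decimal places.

X ~ Binomial(n=13, p=0.19).
P(X=7) = C(13,7) · p^7 · (1−p)^6
= 1716 · 8.9387e-06 · 0.28243 = 0.004332

0.0043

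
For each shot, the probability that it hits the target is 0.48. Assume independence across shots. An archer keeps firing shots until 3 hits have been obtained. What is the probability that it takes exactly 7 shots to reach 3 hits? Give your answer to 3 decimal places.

0.121

Y = trial on which the third success occurs; negative binomial, r=3, p=0.48.
P(Y=7) = C(6,2) · p^3 · (1−p)^4
= 15 · 0.11059 · 0.073116 = 0.12129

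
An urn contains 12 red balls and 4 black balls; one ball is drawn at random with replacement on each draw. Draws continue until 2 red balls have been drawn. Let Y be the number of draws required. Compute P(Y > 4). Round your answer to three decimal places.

Needing more than 4 draws ⇔ fewer than 2 successes in the first 4. With X ~ Binomial(4, 0.75), P(Y > 4) = P(X ≤ 1).
  k=0: C(4,0)·0.75^0·0.25^4 = 0.00391
  k=1: C(4,1)·0.75^1·0.25^3 = 0.04688
P(X ≤ 1) = 0.05078

0.051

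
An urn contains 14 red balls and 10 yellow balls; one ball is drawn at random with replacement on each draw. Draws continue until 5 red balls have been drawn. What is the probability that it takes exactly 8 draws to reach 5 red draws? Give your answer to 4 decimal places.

0.1710

Y = trial on which the fifth success occurs; negative binomial, r=5, p=0.583333.
P(Y=8) = C(7,4) · p^5 · (1−p)^3
= 35 · 0.067544 · 0.072338 = 0.171009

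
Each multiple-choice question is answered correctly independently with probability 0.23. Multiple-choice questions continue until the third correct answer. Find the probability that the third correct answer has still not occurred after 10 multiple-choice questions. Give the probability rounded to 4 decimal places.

Needing more than 10 multiple-choice questions ⇔ fewer than 3 successes in the first 10. With X ~ Binomial(10, 0.23), P(Y > 10) = P(X ≤ 2).
  k=0: C(10,0)·0.23^0·0.77^10 = 0.073267
  k=1: C(10,1)·0.23^1·0.77^9 = 0.218849
  k=2: C(10,2)·0.23^2·0.77^8 = 0.294167
P(X ≤ 2) = 0.586283

0.5863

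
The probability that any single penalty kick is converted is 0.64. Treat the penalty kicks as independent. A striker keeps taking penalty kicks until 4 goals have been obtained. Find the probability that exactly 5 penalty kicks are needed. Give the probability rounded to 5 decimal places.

0.24159

Y = trial on which the fourth success occurs; negative binomial, r=4, p=0.64.
P(Y=5) = C(4,3) · p^4 · (1−p)^1
= 4 · 0.16777 · 0.36 = 0.2415919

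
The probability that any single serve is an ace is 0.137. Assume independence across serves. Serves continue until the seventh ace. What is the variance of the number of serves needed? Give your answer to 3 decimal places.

321.861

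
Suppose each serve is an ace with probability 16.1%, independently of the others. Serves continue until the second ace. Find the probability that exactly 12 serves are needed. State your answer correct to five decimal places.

Y = trial on which the second success occurs; negative binomial, r=2, p=0.161.
P(Y=12) = C(11,1) · p^2 · (1−p)^10
= 11 · 0.025921 · 0.17283 = 0.0492792

0.04928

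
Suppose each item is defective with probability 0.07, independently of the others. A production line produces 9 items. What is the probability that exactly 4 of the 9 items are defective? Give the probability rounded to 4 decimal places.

0.0021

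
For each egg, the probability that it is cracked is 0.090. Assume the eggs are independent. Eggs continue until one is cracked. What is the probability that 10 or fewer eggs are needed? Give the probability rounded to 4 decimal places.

Y = number of eggs to the first success; geometric, p = 0.09.
P(Y ≤ 10) = 1 − (1−p)^10 = 1 − 0.389416 = 0.610584

0.6106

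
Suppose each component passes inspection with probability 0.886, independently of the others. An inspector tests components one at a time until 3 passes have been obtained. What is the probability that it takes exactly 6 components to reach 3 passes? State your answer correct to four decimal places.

Y = trial on which the third success occurs; negative binomial, r=3, p=0.886.
P(Y=6) = C(5,2) · p^3 · (1−p)^3
= 10 · 0.69551 · 0.0014815 = 0.010304

0.0103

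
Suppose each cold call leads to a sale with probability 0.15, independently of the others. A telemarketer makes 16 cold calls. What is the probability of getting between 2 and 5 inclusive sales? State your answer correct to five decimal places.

0.69255

X ~ Binomial(16, 0.15); P(2 ≤ X ≤ 5) = Σ C(16,k) p^k (1−p)^(16−k) over k:
  k=2: C(16,2)·0.15^2·0.85^14 = 0.2774781
  k=3: C(16,3)·0.15^3·0.85^13 = 0.2285114
  k=4: C(16,4)·0.15^4·0.85^12 = 0.1310580
  k=5: C(16,5)·0.15^5·0.85^11 = 0.0555069
Total = 0.6925544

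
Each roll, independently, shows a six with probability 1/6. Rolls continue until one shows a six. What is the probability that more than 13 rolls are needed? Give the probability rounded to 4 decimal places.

Y = number of rolls to the first success; geometric, p = 0.166667.
P(Y > 13) = P(first 13 all fail) = (1−p)^13 = 0.093464

0.0935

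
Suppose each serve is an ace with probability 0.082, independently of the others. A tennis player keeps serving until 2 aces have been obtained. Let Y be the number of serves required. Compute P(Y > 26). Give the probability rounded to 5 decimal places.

0.35923

Needing more than 26 serves ⇔ fewer than 2 successes in the first 26. With X ~ Binomial(26, 0.082), P(Y > 26) = P(X ≤ 1).
  k=0: C(26,0)·0.082^0·0.918^26 = 0.1081209
  k=1: C(26,1)·0.082^1·0.918^25 = 0.2511043
P(X ≤ 1) = 0.3592253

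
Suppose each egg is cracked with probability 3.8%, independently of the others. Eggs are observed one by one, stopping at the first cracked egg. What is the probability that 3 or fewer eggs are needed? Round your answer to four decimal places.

0.1097

Y = number of eggs to the first success; geometric, p = 0.038.
P(Y ≤ 3) = 1 − (1−p)^3 = 1 − 0.890277 = 0.109723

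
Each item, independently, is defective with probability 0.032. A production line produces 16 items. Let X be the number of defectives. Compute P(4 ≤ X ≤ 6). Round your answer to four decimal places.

0.0014

X ~ Binomial(16, 0.032); P(4 ≤ X ≤ 6) = Σ C(16,k) p^k (1−p)^(16−k) over k:
  k=4: C(16,4)·0.032^4·0.968^12 = 0.001292
  k=5: C(16,5)·0.032^5·0.968^11 = 0.000102
  k=6: C(16,6)·0.032^6·0.968^10 = 0.000006
Total = 0.001400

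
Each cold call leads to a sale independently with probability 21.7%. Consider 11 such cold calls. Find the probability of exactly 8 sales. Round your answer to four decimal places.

X ~ Binomial(n=11, p=0.217).
P(X=8) = C(11,8) · p^8 · (1−p)^3
= 165 · 4.9167e-06 · 0.48005 = 0.000389

0.0004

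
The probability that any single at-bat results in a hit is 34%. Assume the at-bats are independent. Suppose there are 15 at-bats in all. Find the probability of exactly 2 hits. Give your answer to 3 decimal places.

X ~ Binomial(n=15, p=0.34).
P(X=2) = C(15,2) · p^2 · (1−p)^13
= 105 · 0.1156 · 0.0045089 = 0.05473

0.055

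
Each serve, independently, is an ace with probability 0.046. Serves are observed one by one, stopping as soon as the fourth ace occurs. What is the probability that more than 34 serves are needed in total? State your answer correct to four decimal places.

Needing more than 34 serves ⇔ fewer than 4 successes in the first 34. With X ~ Binomial(34, 0.046), P(Y > 34) = P(X ≤ 3).
  k=0: C(34,0)·0.046^0·0.954^34 = 0.201672
  k=1: C(34,1)·0.046^1·0.954^33 = 0.330623
  k=2: C(34,2)·0.046^2·0.954^32 = 0.263043
  k=3: C(34,3)·0.046^3·0.954^31 = 0.135290
P(X ≤ 3) = 0.930627

0.9306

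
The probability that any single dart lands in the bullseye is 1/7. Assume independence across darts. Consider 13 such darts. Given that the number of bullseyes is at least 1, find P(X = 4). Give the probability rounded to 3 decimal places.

X ~ Binomial(13, 0.142857). Want P(X=4 | X≥1) = P(X=4) / P(X≥1).
P(X=4) = C(13,4)·0.142857^4·0.857143^9 = 0.07437
P(X≥1) = 1 − 0.13480 = 0.86520
Ratio = 0.07437 / 0.86520 = 0.08596

0.086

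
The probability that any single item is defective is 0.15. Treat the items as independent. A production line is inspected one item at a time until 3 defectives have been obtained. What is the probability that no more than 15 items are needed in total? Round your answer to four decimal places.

Finishing within 15 items ⇔ at least 3 successes in the first 15. With X ~ Binomial(15, 0.15), P(Y ≤ 15) = 1 − P(X ≤ 2).
  k=0: C(15,0)·0.15^0·0.85^15 = 0.087354
  k=1: C(15,1)·0.15^1·0.85^14 = 0.231232
  k=2: C(15,2)·0.15^2·0.85^13 = 0.285639
1 − 0.604225 = 0.395775

0.3958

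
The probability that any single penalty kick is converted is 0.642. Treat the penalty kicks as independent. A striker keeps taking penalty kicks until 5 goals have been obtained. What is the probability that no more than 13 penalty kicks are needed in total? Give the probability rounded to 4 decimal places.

0.9852

Finishing within 13 penalty kicks ⇔ at least 5 successes in the first 13. With X ~ Binomial(13, 0.642), P(Y ≤ 13) = 1 − P(X ≤ 4).
  k=0: C(13,0)·0.642^0·0.358^13 = 0.000002
  k=1: C(13,1)·0.642^1·0.358^12 = 0.000037
  k=2: C(13,2)·0.642^2·0.358^11 = 0.000398
  k=3: C(13,3)·0.642^3·0.358^10 = 0.002617
  k=4: C(13,4)·0.642^4·0.358^9 = 0.011733
1 − 0.014786 = 0.985214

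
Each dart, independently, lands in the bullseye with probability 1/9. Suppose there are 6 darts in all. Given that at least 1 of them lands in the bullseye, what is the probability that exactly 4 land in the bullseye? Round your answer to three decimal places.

X ~ Binomial(6, 0.111111). Want P(X=4 | X≥1) = P(X=4) / P(X≥1).
P(X=4) = C(6,4)·0.111111^4·0.888889^2 = 0.00181
P(X≥1) = 1 − 0.49327 = 0.50673
Ratio = 0.00181 / 0.50673 = 0.00356

0.004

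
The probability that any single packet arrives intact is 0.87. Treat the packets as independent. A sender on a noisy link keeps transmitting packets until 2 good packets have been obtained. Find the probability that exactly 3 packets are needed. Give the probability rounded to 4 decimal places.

Y = trial on which the second success occurs; negative binomial, r=2, p=0.87.
P(Y=3) = C(2,1) · p^2 · (1−p)^1
= 2 · 0.7569 · 0.13 = 0.196794

0.1968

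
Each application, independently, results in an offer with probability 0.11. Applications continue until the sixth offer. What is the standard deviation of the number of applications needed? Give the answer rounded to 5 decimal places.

Y = total applications until the sixth success; negative binomial with r=6, p=0.11.
SD(Y) = √[r(1−p)/p²] = √(441.3223140) = 21.0076727

21.00767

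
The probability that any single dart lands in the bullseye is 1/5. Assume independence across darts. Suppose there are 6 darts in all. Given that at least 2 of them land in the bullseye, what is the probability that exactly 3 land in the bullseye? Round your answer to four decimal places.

X ~ Binomial(6, 0.20). Want P(X=3 | X≥2) = P(X=3) / P(X≥2).
P(X=3) = C(6,3)·0.20^3·0.80^3 = 0.081920
P(X≥2) = 1 − 0.262144 − 0.393216 = 0.344640
Ratio = 0.081920 / 0.344640 = 0.237697

0.2377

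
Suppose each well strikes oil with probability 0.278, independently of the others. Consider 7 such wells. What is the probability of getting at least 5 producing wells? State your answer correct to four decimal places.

X ~ Binomial(7, 0.278); P(X ≥ 5) = Σ C(7,k) p^k (1−p)^(7−k) over k:
  k=5: C(7,5)·0.278^5·0.722^2 = 0.018177
  k=6: C(7,6)·0.278^6·0.722^1 = 0.002333
  k=7: C(7,7)·0.278^7·0.722^0 = 0.000128
Total = 0.020638

0.0206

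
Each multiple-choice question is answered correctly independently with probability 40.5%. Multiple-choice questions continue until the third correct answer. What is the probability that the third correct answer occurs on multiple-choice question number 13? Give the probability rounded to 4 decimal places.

Y = trial on which the third success occurs; negative binomial, r=3, p=0.405.
P(Y=13) = C(12,2) · p^3 · (1−p)^10
= 66 · 0.06643 · 0.0055612 = 0.024383

0.0244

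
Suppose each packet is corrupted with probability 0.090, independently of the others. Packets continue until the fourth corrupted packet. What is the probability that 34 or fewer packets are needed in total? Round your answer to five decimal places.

Finishing within 34 packets ⇔ at least 4 successes in the first 34. With X ~ Binomial(34, 0.09), P(Y ≤ 34) = 1 − P(X ≤ 3).
  k=0: C(34,0)·0.09^0·0.91^34 = 0.0404956
  k=1: C(34,1)·0.09^1·0.91^33 = 0.1361719
  k=2: C(34,2)·0.09^2·0.91^32 = 0.2222145
  k=3: C(34,3)·0.09^3·0.91^31 = 0.2344241
1 − 0.6333060 = 0.3666940

0.36669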